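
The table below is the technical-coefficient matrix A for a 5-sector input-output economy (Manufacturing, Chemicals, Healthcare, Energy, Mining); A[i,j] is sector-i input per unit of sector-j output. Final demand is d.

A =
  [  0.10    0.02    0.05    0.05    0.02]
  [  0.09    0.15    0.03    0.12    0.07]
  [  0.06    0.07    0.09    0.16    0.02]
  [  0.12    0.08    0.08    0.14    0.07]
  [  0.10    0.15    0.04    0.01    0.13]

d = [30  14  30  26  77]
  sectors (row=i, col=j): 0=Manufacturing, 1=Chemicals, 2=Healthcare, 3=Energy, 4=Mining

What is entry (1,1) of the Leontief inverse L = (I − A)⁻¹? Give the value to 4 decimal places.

L[1,1] = 1.2259

Form M = I − A:
  [  0.90   -0.02   -0.05   -0.05   -0.02]
  [ -0.09    0.85   -0.03   -0.12   -0.07]
  [ -0.06   -0.07    0.91   -0.16   -0.02]
  [ -0.12   -0.08   -0.08    0.86   -0.07]
  [ -0.10   -0.15   -0.04   -0.01    0.87]
Leontief inverse L = M⁻¹:
  [  1.1367    0.0478    0.0734    0.0868    0.0386]
  [  0.1668    1.2259    0.0720    0.1955    0.1199]
  [  0.1265    0.1289    1.1335    0.2369    0.0584]
  [  0.1995    0.1510    0.1284    1.2207    0.1179]
  [  0.1675    0.2245    0.0744    0.0686    1.1786]
Total output x = L · d:
  x_0 = 1.1367·30 + 0.0478·14 + 0.0734·30 + 0.0868·26 + 0.0386·77 = 42.2035
  x_1 = 0.1668·30 + 1.2259·14 + 0.0720·30 + 0.1955·26 + 0.1199·77 = 38.6402
  x_2 = 0.1265·30 + 0.1289·14 + 1.1335·30 + 0.2369·26 + 0.0584·77 = 50.2626
  x_3 = 0.1995·30 + 0.1510·14 + 0.1284·30 + 1.2207·26 + 0.1179·77 = 52.7700
  x_4 = 0.1675·30 + 0.2245·14 + 0.0744·30 + 0.0686·26 + 1.1786·77 = 102.9363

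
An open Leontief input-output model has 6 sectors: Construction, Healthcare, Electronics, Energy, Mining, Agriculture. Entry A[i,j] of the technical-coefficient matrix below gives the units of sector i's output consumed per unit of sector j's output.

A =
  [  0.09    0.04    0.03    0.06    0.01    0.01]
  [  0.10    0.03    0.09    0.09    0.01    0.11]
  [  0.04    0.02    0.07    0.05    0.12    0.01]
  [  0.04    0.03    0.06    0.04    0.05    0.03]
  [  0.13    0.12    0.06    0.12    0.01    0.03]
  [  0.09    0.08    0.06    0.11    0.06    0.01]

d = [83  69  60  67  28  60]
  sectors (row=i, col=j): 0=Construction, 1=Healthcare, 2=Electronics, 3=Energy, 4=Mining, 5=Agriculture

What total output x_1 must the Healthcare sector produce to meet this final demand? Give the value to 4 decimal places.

Form M = I − A:
  [  0.91   -0.04   -0.03   -0.06   -0.01   -0.01]
  [ -0.10    0.97   -0.09   -0.09   -0.01   -0.11]
  [ -0.04   -0.02    0.93   -0.05   -0.12   -0.01]
  [ -0.04   -0.03   -0.06    0.96   -0.05   -0.03]
  [ -0.13   -0.12   -0.06   -0.12    0.99   -0.03]
  [ -0.09   -0.08   -0.06   -0.11   -0.06    0.99]
Leontief inverse L = M⁻¹:
  [  1.1161    0.0542    0.0494    0.0827    0.0233    0.0210]
  [  0.1463    1.0593    0.1268    0.1347    0.0420    0.1258]
  [  0.0798    0.0480    1.0987    0.0870    0.1403    0.0241]
  [  0.0698    0.0494    0.0830    1.0682    0.0677    0.0415]
  [  0.1817    0.1477    0.1014    0.1666    1.0375    0.0558]
  [  0.1369    0.1079    0.0967    0.1525    0.0844    1.0316]
Total output x = L · d:
  x_0 = 1.1161·83 + 0.0542·69 + 0.0494·60 + 0.0827·67 + 0.0233·28 + 0.0210·60 = 106.7956
  x_1 = 0.1463·83 + 1.0593·69 + 0.1268·60 + 0.1347·67 + 0.0420·28 + 0.1258·60 = 110.5941
  x_2 = 0.0798·83 + 0.0480·69 + 1.0987·60 + 0.0870·67 + 0.1403·28 + 0.0241·60 = 87.0661
  x_3 = 0.0698·83 + 0.0494·69 + 0.0830·60 + 1.0682·67 + 0.0677·28 + 0.0415·60 = 90.1375
  x_4 = 0.1817·83 + 0.1477·69 + 0.1014·60 + 0.1666·67 + 1.0375·28 + 0.0558·60 = 74.9169
  x_5 = 0.1369·83 + 0.1079·69 + 0.0967·60 + 0.1525·67 + 0.0844·28 + 1.0316·60 = 99.0841

110.5941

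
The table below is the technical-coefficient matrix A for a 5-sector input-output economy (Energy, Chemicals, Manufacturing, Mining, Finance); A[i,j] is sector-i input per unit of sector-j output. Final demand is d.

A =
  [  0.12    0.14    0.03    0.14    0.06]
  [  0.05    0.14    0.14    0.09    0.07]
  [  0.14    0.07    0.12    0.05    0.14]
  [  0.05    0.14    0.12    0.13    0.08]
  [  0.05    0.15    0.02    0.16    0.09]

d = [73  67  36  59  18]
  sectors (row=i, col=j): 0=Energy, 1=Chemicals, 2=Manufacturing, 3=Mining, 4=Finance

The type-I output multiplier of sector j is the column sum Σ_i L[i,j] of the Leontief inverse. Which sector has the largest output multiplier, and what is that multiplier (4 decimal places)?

Form M = I − A:
  [  0.88   -0.14   -0.03   -0.14   -0.06]
  [ -0.05    0.86   -0.14   -0.09   -0.07]
  [ -0.14   -0.07    0.88   -0.05   -0.14]
  [ -0.05   -0.14   -0.12    0.87   -0.08]
  [ -0.05   -0.15   -0.02   -0.16    0.91]
Leontief inverse L = M⁻¹:
  [  1.1933    0.2697    0.1212    0.2527    0.1403]
  [  0.1292    1.2623    0.2353    0.1941    0.1589]
  [  0.2258    0.2025    1.2046    0.1689    0.2306]
  [  0.1311    0.2719    0.2212    1.2431    0.1729]
  [  0.1149    0.2751    0.1108    0.2682    1.1683]
Total output x = L · d:
  x_0 = 1.1933·73 + 0.2697·67 + 0.1212·36 + 0.2527·59 + 0.1403·18 = 126.9830
  x_1 = 0.1292·73 + 1.2623·67 + 0.2353·36 + 0.1941·59 + 0.1589·18 = 116.7900
  x_2 = 0.2258·73 + 0.2025·67 + 1.2046·36 + 0.1689·59 + 0.2306·18 = 87.5404
  x_3 = 0.1311·73 + 0.2719·67 + 0.2212·36 + 1.2431·59 + 0.1729·18 = 112.2040
  x_4 = 0.1149·73 + 0.2751·67 + 0.1108·36 + 0.2682·59 + 1.1683·18 = 67.6605
Output multipliers (column sums of L):
  Energy: 1.7943
  Chemicals: 2.2816
  Manufacturing: 1.8931
  Mining: 2.1271
  Finance: 1.8710

Chemicals (2.2816)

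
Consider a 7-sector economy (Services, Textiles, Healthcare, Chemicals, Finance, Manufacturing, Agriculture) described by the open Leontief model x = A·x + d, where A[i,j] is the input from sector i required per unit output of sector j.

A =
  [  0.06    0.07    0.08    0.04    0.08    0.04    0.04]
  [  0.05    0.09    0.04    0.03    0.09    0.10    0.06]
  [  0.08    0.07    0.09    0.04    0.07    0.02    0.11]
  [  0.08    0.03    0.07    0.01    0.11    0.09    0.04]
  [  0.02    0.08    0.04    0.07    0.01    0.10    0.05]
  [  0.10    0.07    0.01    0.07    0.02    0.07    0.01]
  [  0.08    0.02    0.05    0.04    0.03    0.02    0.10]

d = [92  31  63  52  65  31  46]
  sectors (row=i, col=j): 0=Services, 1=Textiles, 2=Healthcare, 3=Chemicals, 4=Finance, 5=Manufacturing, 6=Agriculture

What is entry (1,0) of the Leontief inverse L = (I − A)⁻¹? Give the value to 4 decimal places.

L[1,0] = 0.1003

Form M = I − A:
  [  0.94   -0.07   -0.08   -0.04   -0.08   -0.04   -0.04]
  [ -0.05    0.91   -0.04   -0.03   -0.09   -0.10   -0.06]
  [ -0.08   -0.07    0.91   -0.04   -0.07   -0.02   -0.11]
  [ -0.08   -0.03   -0.07    0.99   -0.11   -0.09   -0.04]
  [ -0.02   -0.08   -0.04   -0.07    0.99   -0.10   -0.05]
  [ -0.10   -0.07   -0.01   -0.07   -0.02    0.93   -0.01]
  [ -0.08   -0.02   -0.05   -0.04   -0.03   -0.02    0.90]
Leontief inverse L = M⁻¹:
  [  1.1045    0.1152    0.1183    0.0706    0.1201    0.0840    0.0820]
  [  0.1003    1.1401    0.0770    0.0657    0.1306    0.1512    0.1017]
  [  0.1328    0.1190    1.1363    0.0744    0.1164    0.0662    0.1632]
  [  0.1264    0.0774    0.1072    1.0450    0.1461    0.1346    0.0799]
  [  0.0648    0.1183    0.0705    0.0964    1.0472    0.1407    0.0834]
  [  0.1399    0.1084    0.0412    0.0948    0.0582    1.1101    0.0383]
  [  0.1187    0.0520    0.0834    0.0636    0.0627    0.0498    1.1369]
Total output x = L · d:
  x_0 = 1.1045·92 + 0.1152·31 + 0.1183·63 + 0.0706·52 + 0.1201·65 + 0.0840·31 + 0.0820·46 = 130.4932
  x_1 = 0.1003·92 + 1.1401·31 + 0.0770·63 + 0.0657·52 + 0.1306·65 + 0.1512·31 + 0.1017·46 = 70.6944
  x_2 = 0.1328·92 + 0.1190·31 + 1.1363·63 + 0.0744·52 + 0.1164·65 + 0.0662·31 + 0.1632·46 = 108.4911
  x_3 = 0.1264·92 + 0.0774·31 + 0.1072·63 + 1.0450·52 + 0.1461·65 + 0.1346·31 + 0.0799·46 = 92.4627
  x_4 = 0.0648·92 + 0.1183·31 + 0.0705·63 + 0.0964·52 + 1.0472·65 + 0.1407·31 + 0.0834·46 = 95.3528
  x_5 = 0.1399·92 + 0.1084·31 + 0.0412·63 + 0.0948·52 + 0.0582·65 + 1.1101·31 + 0.0383·46 = 63.7123
  x_6 = 0.1187·92 + 0.0520·31 + 0.0834·63 + 0.0636·52 + 0.0627·65 + 0.0498·31 + 1.1369·46 = 79.0125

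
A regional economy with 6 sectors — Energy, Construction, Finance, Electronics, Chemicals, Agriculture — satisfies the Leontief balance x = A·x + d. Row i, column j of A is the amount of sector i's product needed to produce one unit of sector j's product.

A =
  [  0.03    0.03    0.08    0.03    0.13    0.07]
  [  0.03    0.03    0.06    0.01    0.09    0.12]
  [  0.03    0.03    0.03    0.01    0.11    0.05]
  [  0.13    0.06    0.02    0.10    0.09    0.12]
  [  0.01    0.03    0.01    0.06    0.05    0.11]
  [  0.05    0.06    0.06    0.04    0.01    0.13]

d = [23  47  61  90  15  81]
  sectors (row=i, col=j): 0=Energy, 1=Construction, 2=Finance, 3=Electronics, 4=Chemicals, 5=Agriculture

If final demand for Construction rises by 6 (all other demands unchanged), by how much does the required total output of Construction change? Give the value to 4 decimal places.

Form M = I − A:
  [  0.97   -0.03   -0.08   -0.03   -0.13   -0.07]
  [ -0.03    0.97   -0.06   -0.01   -0.09   -0.12]
  [ -0.03   -0.03    0.97   -0.01   -0.11   -0.05]
  [ -0.13   -0.06   -0.02    0.90   -0.09   -0.12]
  [ -0.01   -0.03   -0.01   -0.06    0.95   -0.11]
  [ -0.05   -0.06   -0.06   -0.04   -0.01    0.87]
Leontief inverse L = M⁻¹:
  [  1.0510    0.0519    0.1005    0.0534    0.1668    0.1260]
  [  0.0492    1.0513    0.0816    0.0299    0.1204    0.1730]
  [  0.0433    0.0451    1.0448    0.0265    0.1346    0.0904]
  [  0.1693    0.0947    0.0575    1.1375    0.1487    0.2057]
  [  0.0324    0.0499    0.0283    0.0806    1.0744    0.1581]
  [  0.0749    0.0835    0.0864    0.0602    0.0464    1.1861]
Total output x = L · d:
  x_0 = 1.0510·23 + 0.0519·47 + 0.1005·61 + 0.0534·90 + 0.1668·15 + 0.1260·81 = 50.2550
  x_1 = 0.0492·23 + 1.0513·47 + 0.0816·61 + 0.0299·90 + 0.1204·15 + 0.1730·81 = 74.0368
  x_2 = 0.0433·23 + 0.0451·47 + 1.0448·61 + 0.0265·90 + 0.1346·15 + 0.0904·81 = 78.5815
  x_3 = 0.1693·23 + 0.0947·47 + 0.0575·61 + 1.1375·90 + 0.1487·15 + 0.2057·81 = 133.1211
  x_4 = 0.0324·23 + 0.0499·47 + 0.0283·61 + 0.0806·90 + 1.0744·15 + 0.1581·81 = 40.9881
  x_5 = 0.0749·23 + 0.0835·47 + 0.0864·61 + 0.0602·90 + 0.0464·15 + 1.1861·81 = 113.1087
Δx_1 = L[1,1] · Δd_1 = 1.0513 · 6 = 6.3075

6.3075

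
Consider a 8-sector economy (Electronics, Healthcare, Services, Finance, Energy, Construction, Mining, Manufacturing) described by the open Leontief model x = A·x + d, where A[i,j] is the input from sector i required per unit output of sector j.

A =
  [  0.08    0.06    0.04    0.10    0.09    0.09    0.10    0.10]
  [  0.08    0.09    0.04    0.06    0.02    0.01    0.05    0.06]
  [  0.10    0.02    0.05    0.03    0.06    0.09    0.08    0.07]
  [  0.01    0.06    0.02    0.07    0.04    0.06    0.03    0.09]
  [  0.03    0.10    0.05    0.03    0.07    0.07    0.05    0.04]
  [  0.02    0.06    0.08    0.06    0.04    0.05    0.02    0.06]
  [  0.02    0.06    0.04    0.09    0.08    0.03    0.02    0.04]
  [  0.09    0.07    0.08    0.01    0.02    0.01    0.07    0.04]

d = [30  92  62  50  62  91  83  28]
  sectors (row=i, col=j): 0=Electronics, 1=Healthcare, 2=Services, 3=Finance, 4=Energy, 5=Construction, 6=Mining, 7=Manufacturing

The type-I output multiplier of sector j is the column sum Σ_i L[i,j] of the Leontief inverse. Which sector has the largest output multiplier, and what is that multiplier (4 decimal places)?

Healthcare (1.9398)

Form M = I − A:
  [  0.92   -0.06   -0.04   -0.10   -0.09   -0.09   -0.10   -0.10]
  [ -0.08    0.91   -0.04   -0.06   -0.02   -0.01   -0.05   -0.06]
  [ -0.10   -0.02    0.95   -0.03   -0.06   -0.09   -0.08   -0.07]
  [ -0.01   -0.06   -0.02    0.93   -0.04   -0.06   -0.03   -0.09]
  [ -0.03   -0.10   -0.05   -0.03    0.93   -0.07   -0.05   -0.04]
  [ -0.02   -0.06   -0.08   -0.06   -0.04    0.95   -0.02   -0.06]
  [ -0.02   -0.06   -0.04   -0.09   -0.08   -0.03    0.98   -0.04]
  [ -0.09   -0.07   -0.08   -0.01   -0.02   -0.01   -0.07    0.96]
Leontief inverse L = M⁻¹:
  [  1.1400    0.1383    0.0989    0.1663    0.1506    0.1473    0.1595    0.1723]
  [  0.1239    1.1394    0.0753    0.1041    0.0580    0.0458    0.0917    0.1085]
  [  0.1488    0.0788    1.0974    0.0828    0.1102    0.1376    0.1288    0.1268]
  [  0.0453    0.1046    0.0543    1.1041    0.0696    0.0887    0.0628    0.1298]
  [  0.0728    0.1531    0.0895    0.0729    1.1087    0.1070    0.0898    0.0871]
  [  0.0599    0.1041    0.1152    0.0959    0.0734    1.0847    0.0570    0.1034]
  [  0.0544    0.1058    0.0719    0.1256    0.1127    0.0635    1.0540    0.0819]
  [  0.1349    0.1157    0.1151    0.0533    0.0603    0.0477    0.1124    1.0865]
Total output x = L · d:
  x_0 = 1.1400·30 + 0.1383·92 + 0.0989·62 + 0.1663·50 + 0.1506·62 + 0.1473·91 + 0.1595·83 + 0.1723·28 = 102.1813
  x_1 = 0.1239·30 + 1.1394·92 + 0.0753·62 + 0.1041·50 + 0.0580·62 + 0.0458·91 + 0.0917·83 + 0.1085·28 = 136.8257
  x_2 = 0.1488·30 + 0.0788·92 + 1.0974·62 + 0.0828·50 + 0.1102·62 + 0.1376·91 + 0.1288·83 + 0.1268·28 = 117.4942
  x_3 = 0.0453·30 + 0.1046·92 + 0.0543·62 + 1.1041·50 + 0.0696·62 + 0.0887·91 + 0.0628·83 + 0.1298·28 = 90.7894
  x_4 = 0.0728·30 + 0.1531·92 + 0.0895·62 + 0.0729·50 + 1.1087·62 + 0.1070·91 + 0.0898·83 + 0.0871·28 = 113.8332
  x_5 = 0.0599·30 + 0.1041·92 + 0.1152·62 + 0.0959·50 + 0.0734·62 + 1.0847·91 + 0.0570·83 + 0.1034·28 = 134.1951
  x_6 = 0.0544·30 + 0.1058·92 + 0.0719·62 + 0.1256·50 + 0.1127·62 + 0.0635·91 + 1.0540·83 + 0.0819·28 = 124.6420
  x_7 = 0.1349·30 + 0.1157·92 + 0.1151·62 + 0.0533·50 + 0.0603·62 + 0.0477·91 + 0.1124·83 + 1.0865·28 = 72.3178
Output multipliers (column sums of L):
  Electronics: 1.7799
  Healthcare: 1.9398
  Services: 1.7177
  Finance: 1.8049
  Energy: 1.7436
  Construction: 1.7223
  Mining: 1.7560
  Manufacturing: 1.8962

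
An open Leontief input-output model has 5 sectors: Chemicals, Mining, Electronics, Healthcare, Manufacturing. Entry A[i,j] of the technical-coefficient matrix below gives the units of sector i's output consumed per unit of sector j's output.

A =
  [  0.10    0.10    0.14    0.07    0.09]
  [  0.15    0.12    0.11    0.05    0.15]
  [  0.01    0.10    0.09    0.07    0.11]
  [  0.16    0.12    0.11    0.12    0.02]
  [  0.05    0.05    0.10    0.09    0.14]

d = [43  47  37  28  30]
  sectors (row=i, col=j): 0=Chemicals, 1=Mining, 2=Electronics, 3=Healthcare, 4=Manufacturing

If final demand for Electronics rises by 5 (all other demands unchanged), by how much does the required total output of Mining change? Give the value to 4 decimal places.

Form M = I − A:
  [  0.90   -0.10   -0.14   -0.07   -0.09]
  [ -0.15    0.88   -0.11   -0.05   -0.15]
  [ -0.01   -0.10    0.91   -0.07   -0.11]
  [ -0.16   -0.12   -0.11    0.88   -0.02]
  [ -0.05   -0.05   -0.10   -0.09    0.86]
Leontief inverse L = M⁻¹:
  [  1.1822    0.1926    0.2436    0.1440    0.1918]
  [  0.2459    1.2246    0.2321    0.1354    0.2722]
  [  0.0744    0.1693    1.1671    0.1278    0.1896]
  [  0.2605    0.2260    0.2261    1.2005    0.1235]
  [  0.1189    0.1257    0.1870    0.1567    1.2247]
Total output x = L · d:
  x_0 = 1.1822·43 + 0.1926·47 + 0.2436·37 + 0.1440·28 + 0.1918·30 = 78.6826
  x_1 = 0.2459·43 + 1.2246·47 + 0.2321·37 + 0.1354·28 + 0.2722·30 = 88.6765
  x_2 = 0.0744·43 + 0.1693·47 + 1.1671·37 + 0.1278·28 + 0.1896·30 = 63.6025
  x_3 = 0.2605·43 + 0.2260·47 + 0.2261·37 + 1.2005·28 + 0.1235·30 = 67.5093
  x_4 = 0.1189·43 + 0.1257·47 + 0.1870·37 + 0.1567·28 + 1.2247·30 = 59.0745
Δx_1 = L[1,2] · Δd_2 = 0.2321 · 5 = 1.1607

1.1607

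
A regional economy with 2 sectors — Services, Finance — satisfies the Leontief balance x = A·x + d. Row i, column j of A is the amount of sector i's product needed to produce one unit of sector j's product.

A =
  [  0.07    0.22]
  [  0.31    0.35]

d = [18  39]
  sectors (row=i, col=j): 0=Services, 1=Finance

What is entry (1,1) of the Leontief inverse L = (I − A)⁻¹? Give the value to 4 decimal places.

Form M = I − A:
  [  0.93   -0.22]
  [ -0.31    0.65]
Leontief inverse L = M⁻¹:
  [  1.2120    0.4102]
  [  0.5780    1.7341]
Total output x = L · d:
  x_0 = 1.2120·18 + 0.4102·39 = 37.8147
  x_1 = 0.5780·18 + 1.7341·39 = 78.0347

L[1,1] = 1.7341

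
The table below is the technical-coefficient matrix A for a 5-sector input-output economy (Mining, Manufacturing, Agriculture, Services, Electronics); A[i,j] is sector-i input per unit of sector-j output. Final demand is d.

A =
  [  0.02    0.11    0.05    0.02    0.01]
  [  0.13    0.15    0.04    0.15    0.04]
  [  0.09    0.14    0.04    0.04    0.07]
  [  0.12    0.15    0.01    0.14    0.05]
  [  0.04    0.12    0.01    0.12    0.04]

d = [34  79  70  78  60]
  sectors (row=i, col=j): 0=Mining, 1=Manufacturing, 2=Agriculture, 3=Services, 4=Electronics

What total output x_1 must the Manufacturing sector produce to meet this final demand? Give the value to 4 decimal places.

134.7111

Form M = I − A:
  [  0.98   -0.11   -0.05   -0.02   -0.01]
  [ -0.13    0.85   -0.04   -0.15   -0.04]
  [ -0.09   -0.14    0.96   -0.04   -0.07]
  [ -0.12   -0.15   -0.01    0.86   -0.05]
  [ -0.04   -0.12   -0.01   -0.12    0.96]
Leontief inverse L = M⁻¹:
  [  1.0558    0.1609    0.0626    0.0591    0.0253]
  [  0.2063    1.2665    0.0668    0.2389    0.0722]
  [  0.1439    0.2251    1.0606    0.1050    0.0937]
  [  0.1905    0.2576    0.0342    1.2248    0.0790]
  [  0.0951    0.1996    0.0263    0.1865    1.0626]
Total output x = L · d:
  x_0 = 1.0558·34 + 0.1609·79 + 0.0626·70 + 0.0591·78 + 0.0253·60 = 59.1184
  x_1 = 0.2063·34 + 1.2665·79 + 0.0668·70 + 0.2389·78 + 0.0722·60 = 134.7111
  x_2 = 0.1439·34 + 0.2251·79 + 1.0606·70 + 0.1050·78 + 0.0937·60 = 110.7291
  x_3 = 0.1905·34 + 0.2576·79 + 0.0342·70 + 1.2248·78 + 0.0790·60 = 129.4945
  x_4 = 0.0951·34 + 0.1996·79 + 0.0263·70 + 0.1865·78 + 1.0626·60 = 99.1424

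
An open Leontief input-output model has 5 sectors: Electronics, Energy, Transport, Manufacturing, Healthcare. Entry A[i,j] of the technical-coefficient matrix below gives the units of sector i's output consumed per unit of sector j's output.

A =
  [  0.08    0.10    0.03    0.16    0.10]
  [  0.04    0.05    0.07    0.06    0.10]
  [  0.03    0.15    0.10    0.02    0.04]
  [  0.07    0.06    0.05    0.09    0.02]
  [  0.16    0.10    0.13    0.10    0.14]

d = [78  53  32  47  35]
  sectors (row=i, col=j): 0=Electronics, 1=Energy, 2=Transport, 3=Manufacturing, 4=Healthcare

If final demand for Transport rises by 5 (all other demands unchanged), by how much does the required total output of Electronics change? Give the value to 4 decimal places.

Form M = I − A:
  [  0.92   -0.10   -0.03   -0.16   -0.10]
  [ -0.04    0.95   -0.07   -0.06   -0.10]
  [ -0.03   -0.15    0.90   -0.02   -0.04]
  [ -0.07   -0.06   -0.05    0.91   -0.02]
  [ -0.16   -0.10   -0.13   -0.10    0.86]
Leontief inverse L = M⁻¹:
  [  1.1427    0.1657    0.0872    0.2315    0.1616]
  [  0.0851    1.1019    0.1155    0.1062    0.1459]
  [  0.0654    0.2003    1.1445    0.0593    0.0855]
  [  0.1025    0.1008    0.0819    1.1313    0.0538]
  [  0.2443    0.2010    0.2122    0.1959    1.2290]
Total output x = L · d:
  x_0 = 1.1427·78 + 0.1657·53 + 0.0872·32 + 0.2315·47 + 0.1616·35 = 117.2392
  x_1 = 0.0851·78 + 1.1019·53 + 0.1155·32 + 0.1062·47 + 0.1459·35 = 78.8322
  x_2 = 0.0654·78 + 0.2003·53 + 1.1445·32 + 0.0593·47 + 0.0855·35 = 58.1232
  x_3 = 0.1025·78 + 0.1008·53 + 0.0819·32 + 1.1313·47 + 0.0538·35 = 71.0079
  x_4 = 0.2443·78 + 0.2010·53 + 0.2122·32 + 0.1959·47 + 1.2290·35 = 88.7190
Δx_0 = L[0,2] · Δd_2 = 0.0872 · 5 = 0.4359

0.4359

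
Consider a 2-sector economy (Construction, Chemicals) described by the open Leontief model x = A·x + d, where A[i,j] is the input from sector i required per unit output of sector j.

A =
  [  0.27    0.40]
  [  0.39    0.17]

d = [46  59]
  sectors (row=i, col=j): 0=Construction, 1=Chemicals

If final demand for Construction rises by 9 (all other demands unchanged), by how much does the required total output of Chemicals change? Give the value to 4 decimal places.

7.8017

Form M = I − A:
  [  0.73   -0.40]
  [ -0.39    0.83]
Leontief inverse L = M⁻¹:
  [  1.8449    0.8891]
  [  0.8669    1.6226]
Total output x = L · d:
  x_0 = 1.8449·46 + 0.8891·59 = 137.3194
  x_1 = 0.8669·46 + 1.6226·59 = 135.6079
Δx_1 = L[1,0] · Δd_0 = 0.8669 · 9 = 7.8017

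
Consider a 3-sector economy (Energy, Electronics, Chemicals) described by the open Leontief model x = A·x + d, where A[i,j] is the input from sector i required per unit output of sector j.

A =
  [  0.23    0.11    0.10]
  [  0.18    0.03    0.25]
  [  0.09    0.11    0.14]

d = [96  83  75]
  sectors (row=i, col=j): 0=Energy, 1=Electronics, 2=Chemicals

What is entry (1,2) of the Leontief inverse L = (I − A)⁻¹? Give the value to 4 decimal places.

Form M = I − A:
  [  0.77   -0.11   -0.10]
  [ -0.18    0.97   -0.25]
  [ -0.09   -0.11    0.86]
Leontief inverse L = M⁻¹:
  [  1.3651    0.1787    0.2107]
  [  0.3000    1.1053    0.3562]
  [  0.1812    0.1601    1.2304]
Total output x = L · d:
  x_0 = 1.3651·96 + 0.1787·83 + 0.2107·75 = 161.6823
  x_1 = 0.3000·96 + 1.1053·83 + 0.3562·75 = 147.2620
  x_2 = 0.1812·96 + 0.1601·83 + 1.2304·75 = 122.9654

L[1,2] = 0.3562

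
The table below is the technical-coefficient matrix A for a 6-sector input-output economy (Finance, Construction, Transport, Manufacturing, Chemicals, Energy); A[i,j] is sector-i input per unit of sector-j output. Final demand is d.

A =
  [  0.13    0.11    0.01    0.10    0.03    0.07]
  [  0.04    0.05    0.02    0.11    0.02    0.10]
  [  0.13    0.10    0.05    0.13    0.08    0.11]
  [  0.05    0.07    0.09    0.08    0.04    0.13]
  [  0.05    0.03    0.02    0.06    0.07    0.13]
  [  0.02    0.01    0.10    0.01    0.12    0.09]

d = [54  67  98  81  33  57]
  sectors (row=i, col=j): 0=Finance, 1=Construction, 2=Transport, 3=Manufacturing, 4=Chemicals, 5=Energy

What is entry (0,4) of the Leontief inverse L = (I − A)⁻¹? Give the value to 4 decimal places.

Form M = I − A:
  [  0.87   -0.11   -0.01   -0.10   -0.03   -0.07]
  [ -0.04    0.95   -0.02   -0.11   -0.02   -0.10]
  [ -0.13   -0.10    0.95   -0.13   -0.08   -0.11]
  [ -0.05   -0.07   -0.09    0.92   -0.04   -0.13]
  [ -0.05   -0.03   -0.02   -0.06    0.93   -0.13]
  [ -0.02   -0.01   -0.10   -0.01   -0.12    0.91]
Leontief inverse L = M⁻¹:
  [  1.1805    0.1573    0.0479    0.1601    0.0714    0.1470]
  [  0.0738    1.0817    0.0560    0.1508    0.0577    0.1611]
  [  0.1974    0.1611    1.1036    0.2082    0.1416    0.2163]
  [  0.1014    0.1152    0.1358    1.1394    0.0939    0.2131]
  [  0.0851    0.0602    0.0553    0.0990    1.1132    0.1930]
  [  0.0608    0.0422    0.1317    0.0536    0.1656    1.1555]
Total output x = L · d:
  x_0 = 1.1805·54 + 0.1573·67 + 0.0479·98 + 0.1601·81 + 0.0714·33 + 0.1470·57 = 102.6880
  x_1 = 0.0738·54 + 1.0817·67 + 0.0560·98 + 0.1508·81 + 0.0577·33 + 0.1611·57 = 105.2490
  x_2 = 0.1974·54 + 0.1611·67 + 1.1036·98 + 0.2082·81 + 0.1416·33 + 0.2163·57 = 163.4733
  x_3 = 0.1014·54 + 0.1152·67 + 0.1358·98 + 1.1394·81 + 0.0939·33 + 0.2131·57 = 134.0396
  x_4 = 0.0851·54 + 0.0602·67 + 0.0553·98 + 0.0990·81 + 1.1132·33 + 0.1930·57 = 69.7997
  x_5 = 0.0608·54 + 0.0422·67 + 0.1317·98 + 0.0536·81 + 0.1656·33 + 1.1555·57 = 94.6922

L[0,4] = 0.0714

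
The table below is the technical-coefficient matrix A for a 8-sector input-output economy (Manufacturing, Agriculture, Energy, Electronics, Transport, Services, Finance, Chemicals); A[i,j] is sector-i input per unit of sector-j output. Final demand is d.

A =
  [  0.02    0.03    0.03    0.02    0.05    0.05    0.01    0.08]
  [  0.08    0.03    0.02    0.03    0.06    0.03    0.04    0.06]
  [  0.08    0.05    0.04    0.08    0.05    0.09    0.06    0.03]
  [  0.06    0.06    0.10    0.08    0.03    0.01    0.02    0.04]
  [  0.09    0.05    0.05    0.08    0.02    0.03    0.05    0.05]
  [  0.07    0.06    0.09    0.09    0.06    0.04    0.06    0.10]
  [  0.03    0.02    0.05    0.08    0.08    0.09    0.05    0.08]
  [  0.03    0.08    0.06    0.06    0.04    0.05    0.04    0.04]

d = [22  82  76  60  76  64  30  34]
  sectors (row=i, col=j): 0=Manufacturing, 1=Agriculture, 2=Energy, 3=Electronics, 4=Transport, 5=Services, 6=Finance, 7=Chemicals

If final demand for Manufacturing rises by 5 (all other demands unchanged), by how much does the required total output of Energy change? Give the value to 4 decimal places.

Form M = I − A:
  [  0.98   -0.03   -0.03   -0.02   -0.05   -0.05   -0.01   -0.08]
  [ -0.08    0.97   -0.02   -0.03   -0.06   -0.03   -0.04   -0.06]
  [ -0.08   -0.05    0.96   -0.08   -0.05   -0.09   -0.06   -0.03]
  [ -0.06   -0.06   -0.10    0.92   -0.03   -0.01   -0.02   -0.04]
  [ -0.09   -0.05   -0.05   -0.08    0.98   -0.03   -0.05   -0.05]
  [ -0.07   -0.06   -0.09   -0.09   -0.06    0.96   -0.06   -0.10]
  [ -0.03   -0.02   -0.05   -0.08   -0.08   -0.09    0.95   -0.08]
  [ -0.03   -0.08   -0.06   -0.06   -0.04   -0.05   -0.04    0.96]
Leontief inverse L = M⁻¹:
  [  1.0493    0.0567    0.0586    0.0531    0.0731    0.0734    0.0313    0.1091]
  [  0.1118    1.0585    0.0517    0.0664    0.0878    0.0580    0.0627    0.0957]
  [  0.1272    0.0896    1.0882    0.1342    0.0904    0.1286    0.0930    0.0817]
  [  0.0999    0.0927    0.1364    1.1226    0.0616    0.0429    0.0464    0.0767]
  [  0.1282    0.0837    0.0893    0.1238    1.0543    0.0639    0.0765    0.0918]
  [  0.1252    0.1084    0.1444    0.1531    0.1061    1.0874    0.0990    0.1551]
  [  0.0793    0.0634    0.1012    0.1384    0.1191    0.1293    1.0853    0.1296]
  [  0.0715    0.1131    0.0981    0.1047    0.0735    0.0825    0.0685    1.0803]
Total output x = L · d:
  x_0 = 1.0493·22 + 0.0567·82 + 0.0586·76 + 0.0531·60 + 0.0731·76 + 0.0734·64 + 0.0313·30 + 0.1091·34 = 50.2857
  x_1 = 0.1118·22 + 1.0585·82 + 0.0517·76 + 0.0664·60 + 0.0878·76 + 0.0580·64 + 0.0627·30 + 0.0957·34 = 112.6901
  x_2 = 0.1272·22 + 0.0896·82 + 1.0882·76 + 0.1342·60 + 0.0904·76 + 0.1286·64 + 0.0930·30 + 0.0817·34 = 121.5671
  x_3 = 0.0999·22 + 0.0927·82 + 0.1364·76 + 1.1226·60 + 0.0616·76 + 0.0429·64 + 0.0464·30 + 0.0767·34 = 98.9484
  x_4 = 0.1282·22 + 0.0837·82 + 0.0893·76 + 0.1238·60 + 1.0543·76 + 0.0639·64 + 0.0765·30 + 0.0918·34 = 113.5299
  x_5 = 0.1252·22 + 0.1084·82 + 0.1444·76 + 0.1531·60 + 0.1061·76 + 1.0874·64 + 0.0990·30 + 0.1551·34 = 117.7058
  x_6 = 0.0793·22 + 0.0634·82 + 0.1012·76 + 0.1384·60 + 0.1191·76 + 0.1293·64 + 1.0853·30 + 0.1296·34 = 77.2334
  x_7 = 0.0715·22 + 0.1131·82 + 0.0981·76 + 0.1047·60 + 0.0735·76 + 0.0825·64 + 0.0685·30 + 1.0803·34 = 74.2401
Δx_2 = L[2,0] · Δd_0 = 0.1272 · 5 = 0.6360

0.6360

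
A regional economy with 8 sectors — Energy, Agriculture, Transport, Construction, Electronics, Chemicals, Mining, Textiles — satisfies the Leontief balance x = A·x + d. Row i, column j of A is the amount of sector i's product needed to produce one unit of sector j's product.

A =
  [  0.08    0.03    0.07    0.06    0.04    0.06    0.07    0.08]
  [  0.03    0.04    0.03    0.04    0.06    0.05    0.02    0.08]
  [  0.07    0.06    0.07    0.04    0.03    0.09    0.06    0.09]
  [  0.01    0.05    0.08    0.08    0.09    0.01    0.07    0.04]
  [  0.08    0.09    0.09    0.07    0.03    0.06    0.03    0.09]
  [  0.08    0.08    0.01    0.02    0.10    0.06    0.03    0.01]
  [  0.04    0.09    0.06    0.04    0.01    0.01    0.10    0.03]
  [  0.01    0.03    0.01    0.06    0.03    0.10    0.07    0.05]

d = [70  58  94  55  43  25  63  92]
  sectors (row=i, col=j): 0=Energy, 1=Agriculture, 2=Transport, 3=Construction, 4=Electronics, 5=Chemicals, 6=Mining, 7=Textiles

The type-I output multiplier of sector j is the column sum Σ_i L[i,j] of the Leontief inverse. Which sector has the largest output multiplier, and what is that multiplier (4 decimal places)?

Form M = I − A:
  [  0.92   -0.03   -0.07   -0.06   -0.04   -0.06   -0.07   -0.08]
  [ -0.03    0.96   -0.03   -0.04   -0.06   -0.05   -0.02   -0.08]
  [ -0.07   -0.06    0.93   -0.04   -0.03   -0.09   -0.06   -0.09]
  [ -0.01   -0.05   -0.08    0.92   -0.09   -0.01   -0.07   -0.04]
  [ -0.08   -0.09   -0.09   -0.07    0.97   -0.06   -0.03   -0.09]
  [ -0.08   -0.08   -0.01   -0.02   -0.10    0.94   -0.03   -0.01]
  [ -0.04   -0.09   -0.06   -0.04   -0.01   -0.01    0.90   -0.03]
  [ -0.01   -0.03   -0.01   -0.06   -0.03   -0.10   -0.07    0.95]
Leontief inverse L = M⁻¹:
  [  1.1225    0.0796    0.1142    0.1038    0.0808    0.1081    0.1211    0.1290]
  [  0.0593    1.0752    0.0597    0.0718    0.0904    0.0861    0.0529    0.1154]
  [  0.1141    0.1107    1.1118    0.0832    0.0737    0.1412    0.1100    0.1397]
  [  0.0459    0.0968    0.1239    1.1207    0.1247    0.0503    0.1137    0.0869]
  [  0.1251    0.1414    0.1365    0.1178    1.0772    0.1150    0.0822    0.1462]
  [  0.1187    0.1214    0.0472    0.0555    0.1345    1.0979    0.0646    0.0534]
  [  0.0695    0.1280    0.0940    0.0721    0.0387    0.0429    1.1393    0.0687]
  [  0.0394    0.0687    0.0388    0.0899    0.0634    0.1309    0.1046    1.0799]
Total output x = L · d:
  x_0 = 1.1225·70 + 0.0796·58 + 0.1142·94 + 0.1038·55 + 0.0808·43 + 0.1081·25 + 0.1211·63 + 0.1290·92 = 125.2995
  x_1 = 0.0593·70 + 1.0752·58 + 0.0597·94 + 0.0718·55 + 0.0904·43 + 0.0861·25 + 0.0529·63 + 0.1154·92 = 96.0542
  x_2 = 0.1141·70 + 0.1107·58 + 1.1118·94 + 0.0832·55 + 0.0737·43 + 0.1412·25 + 0.1100·63 + 0.1397·92 = 149.9745
  x_3 = 0.0459·70 + 0.0968·58 + 0.1239·94 + 1.1207·55 + 0.1247·43 + 0.0503·25 + 0.1137·63 + 0.0869·92 = 103.8887
  x_4 = 0.1251·70 + 0.1414·58 + 0.1365·94 + 0.1178·55 + 1.0772·43 + 0.1150·25 + 0.0822·63 + 0.1462·92 = 104.0965
  x_5 = 0.1187·70 + 0.1214·58 + 0.0472·94 + 0.0555·55 + 0.1345·43 + 1.0979·25 + 0.0646·63 + 0.0534·92 = 65.0485
  x_6 = 0.0695·70 + 0.1280·58 + 0.0940·94 + 0.0721·55 + 0.0387·43 + 0.0429·25 + 1.1393·63 + 0.0687·92 = 105.9117
  x_7 = 0.0394·70 + 0.0687·58 + 0.0388·94 + 0.0899·55 + 0.0634·43 + 0.1309·25 + 0.1046·63 + 1.0799·92 = 127.2729
Output multipliers (column sums of L):
  Energy: 1.6944
  Agriculture: 1.8218
  Transport: 1.7260
  Construction: 1.7147
  Electronics: 1.6834
  Chemicals: 1.7724
  Mining: 1.7885
  Textiles: 1.8191

Agriculture (1.8218)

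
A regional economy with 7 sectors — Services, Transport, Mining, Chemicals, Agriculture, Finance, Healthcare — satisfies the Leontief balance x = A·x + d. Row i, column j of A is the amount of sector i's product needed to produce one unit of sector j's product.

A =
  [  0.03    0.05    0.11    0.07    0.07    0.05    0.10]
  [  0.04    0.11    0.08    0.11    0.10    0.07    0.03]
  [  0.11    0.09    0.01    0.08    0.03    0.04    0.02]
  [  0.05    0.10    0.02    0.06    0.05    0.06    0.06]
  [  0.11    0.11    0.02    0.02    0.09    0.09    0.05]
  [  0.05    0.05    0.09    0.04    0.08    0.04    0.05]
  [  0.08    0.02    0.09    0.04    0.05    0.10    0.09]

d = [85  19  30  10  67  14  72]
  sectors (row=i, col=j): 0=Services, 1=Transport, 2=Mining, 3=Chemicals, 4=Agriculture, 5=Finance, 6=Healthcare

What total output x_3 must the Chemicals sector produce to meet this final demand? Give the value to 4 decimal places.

Form M = I − A:
  [  0.97   -0.05   -0.11   -0.07   -0.07   -0.05   -0.10]
  [ -0.04    0.89   -0.08   -0.11   -0.10   -0.07   -0.03]
  [ -0.11   -0.09    0.99   -0.08   -0.03   -0.04   -0.02]
  [ -0.05   -0.10   -0.02    0.94   -0.05   -0.06   -0.06]
  [ -0.11   -0.11   -0.02   -0.02    0.91   -0.09   -0.05]
  [ -0.05   -0.05   -0.09   -0.04   -0.08    0.96   -0.05]
  [ -0.08   -0.02   -0.09   -0.04   -0.05   -0.10    0.91]
Leontief inverse L = M⁻¹:
  [  1.0921    0.1161    0.1589    0.1220    0.1262    0.1069    0.1482]
  [  0.1061    1.1927    0.1346    0.1717    0.1693    0.1332    0.0819]
  [  0.1508    0.1455    1.0561    0.1261    0.0801    0.0843    0.0619]
  [  0.0968    0.1577    0.0671    1.1063    0.1029    0.1087    0.1019]
  [  0.1679    0.1799    0.0810    0.0758    1.1572    0.1492    0.1029]
  [  0.1018    0.1075    0.1313    0.0842    0.1291    1.0870    0.0900]
  [  0.1379    0.0794    0.1432    0.0890    0.1050    0.1531    1.1399]
Total output x = L · d:
  x_0 = 1.0921·85 + 0.1161·19 + 0.1589·30 + 0.1220·10 + 0.1262·67 + 0.1069·14 + 0.1482·72 = 121.6404
  x_1 = 0.1061·85 + 1.1927·19 + 0.1346·30 + 0.1717·10 + 0.1693·67 + 0.1332·14 + 0.0819·72 = 56.5424
  x_2 = 0.1508·85 + 0.1455·19 + 1.0561·30 + 0.1261·10 + 0.0801·67 + 0.0843·14 + 0.0619·72 = 59.5325
  x_3 = 0.0968·85 + 0.1577·19 + 0.0671·30 + 1.1063·10 + 0.1029·67 + 0.1087·14 + 0.1019·72 = 40.0551
  x_4 = 0.1679·85 + 0.1799·19 + 0.0810·30 + 0.0758·10 + 1.1572·67 + 0.1492·14 + 0.1029·72 = 107.9110
  x_5 = 0.1018·85 + 0.1075·19 + 0.1313·30 + 0.0842·10 + 0.1291·67 + 1.0870·14 + 0.0900·72 = 45.8184
  x_6 = 0.1379·85 + 0.0794·19 + 0.1432·30 + 0.0890·10 + 0.1050·67 + 0.1531·14 + 1.1399·72 = 109.6699

40.0551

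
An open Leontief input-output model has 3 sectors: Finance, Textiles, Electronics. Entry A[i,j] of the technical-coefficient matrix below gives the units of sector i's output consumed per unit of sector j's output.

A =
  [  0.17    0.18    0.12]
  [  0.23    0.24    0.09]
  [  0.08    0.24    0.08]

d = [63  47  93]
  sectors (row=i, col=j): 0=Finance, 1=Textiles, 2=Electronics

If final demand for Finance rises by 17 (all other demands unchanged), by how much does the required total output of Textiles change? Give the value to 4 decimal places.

7.3062

Form M = I − A:
  [  0.83   -0.18   -0.12]
  [ -0.23    0.76   -0.09]
  [ -0.08   -0.24    0.92]
Leontief inverse L = M⁻¹:
  [  1.3310    0.3818    0.2110]
  [  0.4298    1.4810    0.2009]
  [  0.2279    0.4196    1.1577]
Total output x = L · d:
  x_0 = 1.3310·63 + 0.3818·47 + 0.2110·93 = 121.4168
  x_1 = 0.4298·63 + 1.4810·47 + 0.2009·93 = 115.3719
  x_2 = 0.2279·63 + 0.4196·47 + 1.1577·93 = 141.7420
Δx_1 = L[1,0] · Δd_0 = 0.4298 · 17 = 7.3062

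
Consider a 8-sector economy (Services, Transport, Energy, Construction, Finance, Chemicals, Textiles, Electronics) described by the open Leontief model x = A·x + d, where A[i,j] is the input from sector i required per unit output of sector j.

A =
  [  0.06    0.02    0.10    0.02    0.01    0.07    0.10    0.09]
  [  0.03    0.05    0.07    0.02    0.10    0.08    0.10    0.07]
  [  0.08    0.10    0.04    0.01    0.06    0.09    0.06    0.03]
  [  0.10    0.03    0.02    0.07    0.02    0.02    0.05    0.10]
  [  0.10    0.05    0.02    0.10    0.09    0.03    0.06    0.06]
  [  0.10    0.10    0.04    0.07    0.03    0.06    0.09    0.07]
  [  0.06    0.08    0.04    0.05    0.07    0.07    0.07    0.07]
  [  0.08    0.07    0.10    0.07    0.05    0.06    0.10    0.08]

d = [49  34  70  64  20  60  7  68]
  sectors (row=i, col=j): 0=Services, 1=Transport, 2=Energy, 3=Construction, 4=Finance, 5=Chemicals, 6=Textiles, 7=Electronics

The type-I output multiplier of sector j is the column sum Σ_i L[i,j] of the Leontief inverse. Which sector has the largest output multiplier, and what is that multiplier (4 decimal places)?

Textiles (2.2992)

Form M = I − A:
  [  0.94   -0.02   -0.10   -0.02   -0.01   -0.07   -0.10   -0.09]
  [ -0.03    0.95   -0.07   -0.02   -0.10   -0.08   -0.10   -0.07]
  [ -0.08   -0.10    0.96   -0.01   -0.06   -0.09   -0.06   -0.03]
  [ -0.10   -0.03   -0.02    0.93   -0.02   -0.02   -0.05   -0.10]
  [ -0.10   -0.05   -0.02   -0.10    0.91   -0.03   -0.06   -0.06]
  [ -0.10   -0.10   -0.04   -0.07   -0.03    0.94   -0.09   -0.07]
  [ -0.06   -0.08   -0.04   -0.05   -0.07   -0.07    0.93   -0.07]
  [ -0.08   -0.07   -0.10   -0.07   -0.05   -0.06   -0.10    0.92]
Leontief inverse L = M⁻¹:
  [  1.1322    0.0862    0.1562    0.0658    0.0604    0.1332    0.1783    0.1572]
  [  0.1115    1.1208    0.1271    0.0770    0.1614    0.1456    0.1849    0.1444]
  [  0.1499    0.1612    1.0950    0.0570    0.1139    0.1513    0.1397    0.0984]
  [  0.1622    0.0787    0.0719    1.1117    0.0600    0.0705    0.1186    0.1633]
  [  0.1781    0.1082    0.0773    0.1544    1.1426    0.0889    0.1411    0.1370]
  [  0.1825    0.1696    0.1066    0.1250    0.0902    1.1311    0.1833    0.1537]
  [  0.1379    0.1453    0.0986    0.1039    0.1275    0.1336    1.1544    0.1454]
  [  0.1722    0.1490    0.1696    0.1302    0.1163    0.1376    0.1989    1.1680]
Total output x = L · d:
  x_0 = 1.1322·49 + 0.0862·34 + 0.1562·70 + 0.0658·64 + 0.0604·20 + 0.1332·60 + 0.1783·7 + 0.1572·68 = 94.6992
  x_1 = 0.1115·49 + 1.1208·34 + 0.1271·70 + 0.0770·64 + 0.1614·20 + 0.1456·60 + 0.1849·7 + 0.1444·68 = 80.4792
  x_2 = 0.1499·49 + 0.1612·34 + 1.0950·70 + 0.0570·64 + 0.1139·20 + 0.1513·60 + 0.1397·7 + 0.0984·68 = 112.1446
  x_3 = 0.1622·49 + 0.0787·34 + 0.0719·70 + 1.1117·64 + 0.0600·20 + 0.0705·60 + 0.1186·7 + 0.1633·68 = 104.1744
  x_4 = 0.1781·49 + 0.1082·34 + 0.0773·70 + 0.1544·64 + 1.1426·20 + 0.0889·60 + 0.1411·7 + 0.1370·68 = 66.1919
  x_5 = 0.1825·49 + 0.1696·34 + 0.1066·70 + 0.1250·64 + 0.0902·20 + 1.1311·60 + 0.1833·7 + 0.1537·68 = 111.5737
  x_6 = 0.1379·49 + 0.1453·34 + 0.0986·70 + 0.1039·64 + 0.1275·20 + 0.1336·60 + 1.1544·7 + 0.1454·68 = 53.7805
  x_7 = 0.1722·49 + 0.1490·34 + 0.1696·70 + 0.1302·64 + 0.1163·20 + 0.1376·60 + 0.1989·7 + 1.1680·68 = 125.1068
Output multipliers (column sums of L):
  Services: 2.2266
  Transport: 2.0189
  Energy: 1.9024
  Construction: 1.8250
  Finance: 1.8724
  Chemicals: 1.9918
  Textiles: 2.2992
  Electronics: 2.1674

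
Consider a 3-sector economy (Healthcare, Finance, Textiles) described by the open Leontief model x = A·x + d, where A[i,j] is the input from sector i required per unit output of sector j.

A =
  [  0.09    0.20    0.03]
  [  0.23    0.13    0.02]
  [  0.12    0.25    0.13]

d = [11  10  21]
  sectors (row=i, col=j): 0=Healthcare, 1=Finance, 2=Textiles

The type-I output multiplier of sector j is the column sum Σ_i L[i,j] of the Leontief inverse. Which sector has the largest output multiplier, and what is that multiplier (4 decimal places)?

Finance (1.9113)

Form M = I − A:
  [  0.91   -0.20   -0.03]
  [ -0.23    0.87   -0.02]
  [ -0.12   -0.25    0.87]
Leontief inverse L = M⁻¹:
  [  1.1769    0.2841    0.0471]
  [  0.3170    1.2336    0.0393]
  [  0.2534    0.3937    1.1672]
Total output x = L · d:
  x_0 = 1.1769·11 + 0.2841·10 + 0.0471·21 = 16.7764
  x_1 = 0.3170·11 + 1.2336·10 + 0.0393·21 = 16.6475
  x_2 = 0.2534·11 + 0.3937·10 + 1.1672·21 = 31.2357
Output multipliers (column sums of L):
  Healthcare: 1.7473
  Finance: 1.9113
  Textiles: 1.2536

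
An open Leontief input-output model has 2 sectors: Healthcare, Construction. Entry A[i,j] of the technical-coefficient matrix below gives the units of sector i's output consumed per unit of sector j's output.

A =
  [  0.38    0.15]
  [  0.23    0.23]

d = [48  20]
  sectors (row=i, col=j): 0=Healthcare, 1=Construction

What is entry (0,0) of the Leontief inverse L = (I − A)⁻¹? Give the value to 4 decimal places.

Form M = I − A:
  [  0.62   -0.15]
  [ -0.23    0.77]
Leontief inverse L = M⁻¹:
  [  1.7385    0.3387]
  [  0.5193    1.3999]
Total output x = L · d:
  x_0 = 1.7385·48 + 0.3387·20 = 90.2235
  x_1 = 0.5193·48 + 1.3999·20 = 52.9239

L[0,0] = 1.7385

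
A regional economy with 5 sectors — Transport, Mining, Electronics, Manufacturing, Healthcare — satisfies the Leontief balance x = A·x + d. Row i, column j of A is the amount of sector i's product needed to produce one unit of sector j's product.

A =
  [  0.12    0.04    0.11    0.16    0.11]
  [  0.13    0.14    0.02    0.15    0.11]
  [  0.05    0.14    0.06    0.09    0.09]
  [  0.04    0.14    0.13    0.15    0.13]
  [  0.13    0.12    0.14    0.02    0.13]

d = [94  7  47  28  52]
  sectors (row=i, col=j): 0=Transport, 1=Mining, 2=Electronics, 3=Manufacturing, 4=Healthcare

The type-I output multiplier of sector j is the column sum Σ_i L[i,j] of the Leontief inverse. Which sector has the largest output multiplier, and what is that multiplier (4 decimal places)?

Form M = I − A:
  [  0.88   -0.04   -0.11   -0.16   -0.11]
  [ -0.13    0.86   -0.02   -0.15   -0.11]
  [ -0.05   -0.14    0.94   -0.09   -0.09]
  [ -0.04   -0.14   -0.13    0.85   -0.13]
  [ -0.13   -0.12   -0.14   -0.02    0.87]
Leontief inverse L = M⁻¹:
  [  1.2240    0.1746    0.2234    0.2906    0.2434]
  [  0.2467    1.2785    0.1338    0.2921    0.2503]
  [  0.1401    0.2519    1.1421    0.1964    0.1971]
  [  0.1569    0.2955    0.2441    1.2905    0.2753]
  [  0.2431    0.2498    0.2412    0.1450    1.2584]
Total output x = L · d:
  x_0 = 1.2240·94 + 0.1746·7 + 0.2234·47 + 0.2906·28 + 0.2434·52 = 147.5677
  x_1 = 0.2467·94 + 1.2785·7 + 0.1338·47 + 0.2921·28 + 0.2503·52 = 59.6260
  x_2 = 0.1401·94 + 0.2519·7 + 1.1421·47 + 0.1964·28 + 0.1971·52 = 84.3625
  x_3 = 0.1569·94 + 0.2955·7 + 0.2441·47 + 1.2905·28 + 0.2753·52 = 78.7334
  x_4 = 0.2431·94 + 0.2498·7 + 0.2412·47 + 0.1450·28 + 1.2584·52 = 105.4303
Output multipliers (column sums of L):
  Transport: 2.0108
  Mining: 2.2503
  Electronics: 1.9846
  Manufacturing: 2.2146
  Healthcare: 2.2244

Mining (2.2503)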